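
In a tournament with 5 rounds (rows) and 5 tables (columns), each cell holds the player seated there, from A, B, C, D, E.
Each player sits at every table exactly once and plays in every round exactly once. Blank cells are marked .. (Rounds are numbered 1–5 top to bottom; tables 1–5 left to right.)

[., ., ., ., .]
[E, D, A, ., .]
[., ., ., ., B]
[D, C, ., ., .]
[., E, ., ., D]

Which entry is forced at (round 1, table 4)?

C

Round 2, table 5: round 2 has {A, D, E} and table 5 has {B, D}, leaving only C.
Round 2, table 4: round 2 has {A, C, D, E} and table 4 has {}, leaving only B.
Round 3, table 2: round 3 has {B} and table 2 has {C, D, E}, leaving only A.
Round 1, table 2: round 1 has {} and table 2 has {A, C, D, E}, leaving only B.
Round 3, table 1: round 3 has {A, B} and table 1 has {D, E}, leaving only C.
Round 1, table 1: round 1 has {B} and table 1 has {C, D, E}, leaving only A.
Round 1, table 5: round 1 has {A, B} and table 5 has {B, C, D}, leaving only E.
Round 4, table 5: round 4 has {C, D} and table 5 has {B, C, D, E}, leaving only A.
Round 4, table 4: round 4 has {A, C, D} and table 4 has {B}, leaving only E.
Round 3, table 4: round 3 has {A, B, C} and table 4 has {B, E}, leaving only D.
Round 1 already has {A, B, E} and table 4 already has {B, D, E}, so round 1, table 4 must be C.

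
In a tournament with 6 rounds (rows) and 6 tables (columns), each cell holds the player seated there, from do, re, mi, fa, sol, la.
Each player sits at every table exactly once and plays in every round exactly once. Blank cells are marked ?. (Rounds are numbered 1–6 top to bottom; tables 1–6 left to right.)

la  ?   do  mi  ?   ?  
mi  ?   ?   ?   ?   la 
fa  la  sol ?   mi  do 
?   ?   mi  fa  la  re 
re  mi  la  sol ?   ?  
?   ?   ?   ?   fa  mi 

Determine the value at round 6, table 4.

Round 3, table 4: round 3 has {do, mi, fa, sol, la} and table 4 has {mi, fa, sol}, leaving only re.
Round 2, table 4: round 2 has {mi, la} and table 4 has {re, mi, fa, sol}, leaving only do.
Round 6 already has {mi, fa} and table 4 already has {do, re, mi, fa, sol}, so round 6, table 4 must be la.

la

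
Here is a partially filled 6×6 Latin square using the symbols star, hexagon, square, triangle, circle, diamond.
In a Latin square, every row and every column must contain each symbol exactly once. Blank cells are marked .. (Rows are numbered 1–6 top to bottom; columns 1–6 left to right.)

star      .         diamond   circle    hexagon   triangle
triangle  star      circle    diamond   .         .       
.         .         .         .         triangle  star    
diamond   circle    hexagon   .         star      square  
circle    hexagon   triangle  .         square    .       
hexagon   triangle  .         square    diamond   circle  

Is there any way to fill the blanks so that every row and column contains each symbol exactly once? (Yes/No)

Row 2, column 5: row 2 together with column 5 already contain {star, hexagon, square, triangle, circle, diamond} — every symbol — so nothing can go there. The grid has no valid completion.

No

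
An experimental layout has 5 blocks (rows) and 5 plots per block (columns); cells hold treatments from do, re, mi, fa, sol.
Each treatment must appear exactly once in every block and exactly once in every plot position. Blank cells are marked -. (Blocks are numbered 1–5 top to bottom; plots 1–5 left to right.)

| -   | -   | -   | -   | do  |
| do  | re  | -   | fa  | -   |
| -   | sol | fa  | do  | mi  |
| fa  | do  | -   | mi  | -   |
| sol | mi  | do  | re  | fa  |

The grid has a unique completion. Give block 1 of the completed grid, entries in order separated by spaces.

Block 1, plot 2: block 1 has {do} and plot 2 has {do, re, mi, sol}, leaving only fa.
Block 1, plot 4: block 1 has {do, fa} and plot 4 has {do, re, mi, fa}, leaving only sol.
Block 2, plot 5: block 2 has {do, re, fa} and plot 5 has {do, mi, fa}, leaving only sol.
Block 2, plot 3: block 2 has {do, re, fa, sol} and plot 3 has {do, fa}, leaving only mi.
Block 1, plot 3: block 1 has {do, fa, sol} and plot 3 has {do, mi, fa}, leaving only re.
Block 1, plot 1: block 1 has {do, re, fa, sol} and plot 1 has {do, fa, sol}, leaving only mi.
So block 1 reads: mi fa re sol do.

mi fa re sol do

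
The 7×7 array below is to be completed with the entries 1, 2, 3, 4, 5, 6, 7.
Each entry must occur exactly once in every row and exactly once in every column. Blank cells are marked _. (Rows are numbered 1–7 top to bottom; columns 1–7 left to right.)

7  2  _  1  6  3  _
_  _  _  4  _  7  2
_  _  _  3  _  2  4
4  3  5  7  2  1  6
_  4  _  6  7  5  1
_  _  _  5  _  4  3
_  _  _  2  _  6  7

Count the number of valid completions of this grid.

Row 1, column 3: eliminating its row and column leaves {4}.
Row 1, column 7: eliminating its row and column leaves {5}.
Row 2, column 1: eliminating its row and column leaves {1, 3, 5, 6}.
Row 2, column 2: eliminating its row and column leaves {1, 5, 6}.
Row 2, column 3: eliminating its row and column leaves {1, 3, 6}.
Row 2, column 5: eliminating its row and column leaves {1, 3, 5}.
Row 3, column 1: eliminating its row and column leaves {1, 5, 6}.
Row 3, column 2: eliminating its row and column leaves {1, 5, 6, 7}.
Row 3, column 3: eliminating its row and column leaves {1, 6, 7}.
Row 3, column 5: eliminating its row and column leaves {1, 5}.
Row 5, column 1: eliminating its row and column leaves {2, 3}.
Row 5, column 3: eliminating its row and column leaves {2, 3}.
Row 6, column 1: eliminating its row and column leaves {1, 2, 6}.
Row 6, column 2: eliminating its row and column leaves {1, 6, 7}.
Row 6, column 3: eliminating its row and column leaves {1, 2, 6, 7}.
Row 6, column 5: eliminating its row and column leaves {1}.
Row 7, column 1: eliminating its row and column leaves {1, 3, 5}.
Row 7, column 2: eliminating its row and column leaves {1, 5}.
Row 7, column 3: eliminating its row and column leaves {1, 3, 4}.
Row 7, column 5: eliminating its row and column leaves {1, 3, 4, 5}.
Enumerating the assignments across these blanks that avoid any row or column repeat gives 6 completions.

6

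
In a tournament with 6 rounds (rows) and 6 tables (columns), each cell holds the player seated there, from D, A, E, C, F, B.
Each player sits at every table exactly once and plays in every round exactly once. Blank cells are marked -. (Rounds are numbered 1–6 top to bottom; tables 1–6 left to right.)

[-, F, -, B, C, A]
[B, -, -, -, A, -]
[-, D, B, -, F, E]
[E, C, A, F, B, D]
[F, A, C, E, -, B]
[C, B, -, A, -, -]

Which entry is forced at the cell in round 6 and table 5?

Round 1, table 1: round 1 has {A, C, F, B} and table 1 has {E, C, F, B}, leaving only D.
Round 1, table 3: round 1 has {D, A, C, F, B} and table 3 has {A, C, B}, leaving only E.
Round 2, table 2: round 2 has {A, B} and table 2 has {D, A, C, F, B}, leaving only E.
Round 3, table 1: round 3 has {D, E, F, B} and table 1 has {D, E, C, F, B}, leaving only A.
Round 3, table 4: round 3 has {D, A, E, F, B} and table 4 has {A, E, F, B}, leaving only C.
Round 2, table 4: round 2 has {A, E, B} and table 4 has {A, E, C, F, B}, leaving only D.
Round 2, table 3: round 2 has {D, A, E, B} and table 3 has {A, E, C, B}, leaving only F.
Round 2, table 6: round 2 has {D, A, E, F, B} and table 6 has {D, A, E, B}, leaving only C.
Round 5, table 5: round 5 has {A, E, C, F, B} and table 5 has {A, C, F, B}, leaving only D.
Round 6 already has {A, C, B} and table 5 already has {D, A, C, F, B}, so round 6, table 5 must be E.

E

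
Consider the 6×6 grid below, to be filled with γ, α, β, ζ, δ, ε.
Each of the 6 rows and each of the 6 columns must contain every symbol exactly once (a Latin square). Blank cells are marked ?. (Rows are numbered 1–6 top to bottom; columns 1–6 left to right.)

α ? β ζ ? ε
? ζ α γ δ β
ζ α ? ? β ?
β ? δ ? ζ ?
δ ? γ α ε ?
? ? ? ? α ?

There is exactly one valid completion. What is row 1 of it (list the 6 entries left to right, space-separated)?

Row 1, column 5: row 1 has {α, β, ζ, ε} and column 5 has {α, β, ζ, δ, ε}, leaving only γ.
Row 1, column 2: row 1 has {γ, α, β, ζ, ε} and column 2 has {α, ζ}, leaving only δ.
So row 1 reads: α δ β ζ γ ε.

α δ β ζ γ ε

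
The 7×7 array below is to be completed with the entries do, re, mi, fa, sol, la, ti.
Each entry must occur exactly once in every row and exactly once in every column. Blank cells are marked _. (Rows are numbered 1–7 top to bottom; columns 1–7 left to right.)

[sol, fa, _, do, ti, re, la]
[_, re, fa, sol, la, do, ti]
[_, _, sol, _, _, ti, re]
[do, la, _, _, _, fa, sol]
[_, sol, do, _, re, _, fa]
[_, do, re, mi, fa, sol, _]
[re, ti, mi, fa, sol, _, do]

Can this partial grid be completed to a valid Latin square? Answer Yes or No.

No

Row 1, column 3: row 1 together with column 3 already contain {do, re, mi, fa, sol, la, ti} — every symbol — so nothing can go there. The grid has no valid completion.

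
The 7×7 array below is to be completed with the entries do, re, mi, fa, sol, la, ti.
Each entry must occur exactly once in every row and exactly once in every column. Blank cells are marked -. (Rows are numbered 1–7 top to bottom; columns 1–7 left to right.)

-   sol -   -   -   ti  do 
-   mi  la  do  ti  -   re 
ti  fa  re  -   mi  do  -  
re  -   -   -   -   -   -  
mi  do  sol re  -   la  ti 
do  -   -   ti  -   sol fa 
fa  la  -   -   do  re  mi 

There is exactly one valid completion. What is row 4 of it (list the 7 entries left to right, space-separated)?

Row 4, column 2: row 4 has {re} and column 2 has {do, mi, fa, sol, la}, leaving only ti.
Row 1, column 1: row 1 has {do, sol, ti} and column 1 has {do, re, mi, fa, ti}, leaving only la.
Row 2, column 1: row 2 has {do, re, mi, la, ti} and column 1 has {do, re, mi, fa, la, ti}, leaving only sol.
Row 2, column 6: row 2 has {do, re, mi, sol, la, ti} and column 6 has {do, re, sol, la, ti}, leaving only fa.
Row 4, column 6: row 4 has {re, ti} and column 6 has {do, re, fa, sol, la, ti}, leaving only mi.
Row 5, column 5: row 5 has {do, re, mi, sol, la, ti} and column 5 has {do, mi, ti}, leaving only fa.
Row 1, column 5: row 1 has {do, sol, la, ti} and column 5 has {do, mi, fa, ti}, leaving only re.
Row 6, column 2: row 6 has {do, fa, sol, ti} and column 2 has {do, mi, fa, sol, la, ti}, leaving only re.
Row 6, column 3: row 6 has {do, re, fa, sol, ti} and column 3 has {re, sol, la}, leaving only mi.
Row 1, column 3: row 1 has {do, re, sol, la, ti} and column 3 has {re, mi, sol, la}, leaving only fa.
Row 4, column 3: row 4 has {re, mi, ti} and column 3 has {re, mi, fa, sol, la}, leaving only do.
Row 1, column 4: row 1 has {do, re, fa, sol, la, ti} and column 4 has {do, re, ti}, leaving only mi.
Row 6, column 5: row 6 has {do, re, mi, fa, sol, ti} and column 5 has {do, re, mi, fa, ti}, leaving only la.
Row 4, column 5: row 4 has {do, re, mi, ti} and column 5 has {do, re, mi, fa, la, ti}, leaving only sol.
Row 4, column 7: row 4 has {do, re, mi, sol, ti} and column 7 has {do, re, mi, fa, ti}, leaving only la.
Row 4, column 4: row 4 has {do, re, mi, sol, la, ti} and column 4 has {do, re, mi, ti}, leaving only fa.
So row 4 reads: re ti do fa sol mi la.

re ti do fa sol mi la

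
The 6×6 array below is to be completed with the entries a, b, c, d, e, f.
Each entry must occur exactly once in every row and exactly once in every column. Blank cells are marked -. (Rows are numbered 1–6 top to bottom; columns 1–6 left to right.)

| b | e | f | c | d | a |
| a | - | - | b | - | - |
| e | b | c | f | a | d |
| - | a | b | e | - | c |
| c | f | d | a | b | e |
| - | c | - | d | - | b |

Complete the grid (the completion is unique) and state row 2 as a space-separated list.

Row 2, column 2: row 2 has {a, b} and column 2 has {a, b, c, e, f}, leaving only d.
Row 2, column 3: row 2 has {a, b, d} and column 3 has {b, c, d, f}, leaving only e.
Row 2, column 6: row 2 has {a, b, d, e} and column 6 has {a, b, c, d, e}, leaving only f.
Row 2, column 5: row 2 has {a, b, d, e, f} and column 5 has {a, b, d}, leaving only c.
So row 2 reads: a d e b c f.

a d e b c f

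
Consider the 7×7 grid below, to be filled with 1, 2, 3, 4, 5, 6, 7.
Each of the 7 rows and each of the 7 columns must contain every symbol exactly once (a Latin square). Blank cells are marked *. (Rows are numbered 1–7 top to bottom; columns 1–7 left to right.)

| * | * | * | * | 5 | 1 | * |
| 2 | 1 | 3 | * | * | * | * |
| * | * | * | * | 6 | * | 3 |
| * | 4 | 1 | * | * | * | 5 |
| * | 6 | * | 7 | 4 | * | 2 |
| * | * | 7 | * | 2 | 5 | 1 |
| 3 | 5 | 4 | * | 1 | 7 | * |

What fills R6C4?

Row 2, column 5: row 2 has {1, 2, 3} and column 5 has {1, 2, 4, 5, 6}, leaving only 7.
Row 4, column 5: row 4 has {1, 4, 5} and column 5 has {1, 2, 4, 5, 6, 7}, leaving only 3.
Row 5, column 3: row 5 has {2, 4, 6, 7} and column 3 has {1, 3, 4, 7}, leaving only 5.
Row 3, column 3: row 3 has {3, 6} and column 3 has {1, 3, 4, 5, 7}, leaving only 2.
Row 1, column 3: row 1 has {1, 5} and column 3 has {1, 2, 3, 4, 5, 7}, leaving only 6.
Row 3, column 2: row 3 has {2, 3, 6} and column 2 has {1, 4, 5, 6}, leaving only 7.
Row 3, column 6: row 3 has {2, 3, 6, 7} and column 6 has {1, 5, 7}, leaving only 4.
Row 2, column 6: row 2 has {1, 2, 3, 7} and column 6 has {1, 4, 5, 7}, leaving only 6.
Row 2, column 7: row 2 has {1, 2, 3, 6, 7} and column 7 has {1, 2, 3, 5}, leaving only 4.
Row 1, column 7: row 1 has {1, 5, 6} and column 7 has {1, 2, 3, 4, 5}, leaving only 7.
Row 1, column 1: row 1 has {1, 5, 6, 7} and column 1 has {2, 3}, leaving only 4.
Row 2, column 4: row 2 has {1, 2, 3, 4, 6, 7} and column 4 has {7}, leaving only 5.
Row 3, column 4: row 3 has {2, 3, 4, 6, 7} and column 4 has {5, 7}, leaving only 1.
Row 3, column 1: row 3 has {1, 2, 3, 4, 6, 7} and column 1 has {2, 3, 4}, leaving only 5.
Row 4, column 6: row 4 has {1, 3, 4, 5} and column 6 has {1, 4, 5, 6, 7}, leaving only 2.
Row 4, column 4: row 4 has {1, 2, 3, 4, 5} and column 4 has {1, 5, 7}, leaving only 6.
Row 4, column 1: row 4 has {1, 2, 3, 4, 5, 6} and column 1 has {2, 3, 4, 5}, leaving only 7.
Row 5, column 1: row 5 has {2, 4, 5, 6, 7} and column 1 has {2, 3, 4, 5, 7}, leaving only 1.
Row 5, column 6: row 5 has {1, 2, 4, 5, 6, 7} and column 6 has {1, 2, 4, 5, 6, 7}, leaving only 3.
Row 6, column 1: row 6 has {1, 2, 5, 7} and column 1 has {1, 2, 3, 4, 5, 7}, leaving only 6.
Row 6, column 2: row 6 has {1, 2, 5, 6, 7} and column 2 has {1, 4, 5, 6, 7}, leaving only 3.
Row 6 already has {1, 2, 3, 5, 6, 7} and column 4 already has {1, 5, 6, 7}, so row 6, column 4 must be 4.

4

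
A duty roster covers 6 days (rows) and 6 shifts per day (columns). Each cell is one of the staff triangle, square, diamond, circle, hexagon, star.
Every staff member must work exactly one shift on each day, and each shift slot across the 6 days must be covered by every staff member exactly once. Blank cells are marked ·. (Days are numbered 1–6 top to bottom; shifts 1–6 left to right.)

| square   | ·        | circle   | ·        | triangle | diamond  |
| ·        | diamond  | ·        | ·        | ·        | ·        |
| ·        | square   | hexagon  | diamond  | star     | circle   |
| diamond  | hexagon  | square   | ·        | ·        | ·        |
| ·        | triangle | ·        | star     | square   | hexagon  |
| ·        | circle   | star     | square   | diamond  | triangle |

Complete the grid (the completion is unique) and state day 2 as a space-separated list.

star diamond triangle circle hexagon square

Day 2, shift 3: day 2 has {diamond} and shift 3 has {square, circle, hexagon, star}, leaving only triangle.
Day 1, shift 2: day 1 has {triangle, square, diamond, circle} and shift 2 has {triangle, square, diamond, circle, hexagon}, leaving only star.
Day 1, shift 4: day 1 has {triangle, square, diamond, circle, star} and shift 4 has {square, diamond, star}, leaving only hexagon.
Day 2, shift 4: day 2 has {triangle, diamond} and shift 4 has {square, diamond, hexagon, star}, leaving only circle.
Day 2, shift 5: day 2 has {triangle, diamond, circle} and shift 5 has {triangle, square, diamond, star}, leaving only hexagon.
Day 2, shift 1: day 2 has {triangle, diamond, circle, hexagon} and shift 1 has {square, diamond}, leaving only star.
Day 2, shift 6: day 2 has {triangle, diamond, circle, hexagon, star} and shift 6 has {triangle, diamond, circle, hexagon}, leaving only square.
So day 2 reads: star diamond triangle circle hexagon square.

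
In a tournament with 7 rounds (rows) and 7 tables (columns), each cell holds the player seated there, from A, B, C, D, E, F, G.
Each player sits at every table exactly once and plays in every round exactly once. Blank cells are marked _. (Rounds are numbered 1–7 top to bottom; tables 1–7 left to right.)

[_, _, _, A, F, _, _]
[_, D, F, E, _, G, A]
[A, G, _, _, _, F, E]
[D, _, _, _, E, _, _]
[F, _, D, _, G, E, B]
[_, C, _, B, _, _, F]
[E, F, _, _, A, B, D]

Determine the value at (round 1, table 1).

B

Round 5, table 2: round 5 has {B, D, E, F, G} and table 2 has {C, D, F, G}, leaving only A.
Round 4, table 2: round 4 has {D, E} and table 2 has {A, C, D, F, G}, leaving only B.
Round 1, table 2: round 1 has {A, F} and table 2 has {A, B, C, D, F, G}, leaving only E.
Round 5, table 4: round 5 has {A, B, D, E, F, G} and table 4 has {A, B, E}, leaving only C.
Round 3, table 4: round 3 has {A, E, F, G} and table 4 has {A, B, C, E}, leaving only D.
Round 6, table 1: round 6 has {B, C, F} and table 1 has {A, D, E, F}, leaving only G.
Round 6, table 5: round 6 has {B, C, F, G} and table 5 has {A, E, F, G}, leaving only D.
Round 6, table 6: round 6 has {B, C, D, F, G} and table 6 has {B, E, F, G}, leaving only A.
Round 4, table 6: round 4 has {B, D, E} and table 6 has {A, B, E, F, G}, leaving only C.
Round 1, table 6: round 1 has {A, E, F} and table 6 has {A, B, C, E, F, G}, leaving only D.
Round 4, table 7: round 4 has {B, C, D, E} and table 7 has {A, B, D, E, F}, leaving only G.
Round 1, table 7: round 1 has {A, D, E, F} and table 7 has {A, B, D, E, F, G}, leaving only C.
Round 1 already has {A, C, D, E, F} and table 1 already has {A, D, E, F, G}, so round 1, table 1 must be B.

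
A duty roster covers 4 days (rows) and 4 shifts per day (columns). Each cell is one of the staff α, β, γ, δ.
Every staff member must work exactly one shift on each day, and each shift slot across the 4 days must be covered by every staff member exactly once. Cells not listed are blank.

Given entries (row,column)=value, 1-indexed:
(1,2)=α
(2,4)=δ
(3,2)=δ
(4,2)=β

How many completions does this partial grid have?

Day 1, shift 1: eliminating its day and shift leaves {β, γ, δ}.
Day 1, shift 3: eliminating its day and shift leaves {β, γ, δ}.
Day 1, shift 4: eliminating its day and shift leaves {β, γ}.
Day 2, shift 1: eliminating its day and shift leaves {α, β, γ}.
Day 2, shift 2: eliminating its day and shift leaves {γ}.
Day 2, shift 3: eliminating its day and shift leaves {α, β, γ}.
Day 3, shift 1: eliminating its day and shift leaves {α, β, γ}.
Day 3, shift 3: eliminating its day and shift leaves {α, β, γ}.
Day 3, shift 4: eliminating its day and shift leaves {α, β, γ}.
Day 4, shift 1: eliminating its day and shift leaves {α, γ, δ}.
Day 4, shift 3: eliminating its day and shift leaves {α, γ, δ}.
Day 4, shift 4: eliminating its day and shift leaves {α, γ}.
Enumerating the assignments across these blanks that avoid any day or shift repeat gives 8 completions.

8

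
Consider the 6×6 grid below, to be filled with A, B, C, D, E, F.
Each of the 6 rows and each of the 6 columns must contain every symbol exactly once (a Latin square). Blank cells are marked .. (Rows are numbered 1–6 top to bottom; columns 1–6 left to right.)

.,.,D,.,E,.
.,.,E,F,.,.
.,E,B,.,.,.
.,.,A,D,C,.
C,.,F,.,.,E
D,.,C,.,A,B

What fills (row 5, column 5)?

B

Row 4, column 6: row 4 has {A, C, D} and column 6 has {B, E}, leaving only F.
Row 4, column 2: row 4 has {A, C, D, F} and column 2 has {E}, leaving only B.
Row 4, column 1: row 4 has {A, B, C, D, F} and column 1 has {C, D}, leaving only E.
Row 6, column 2: row 6 has {A, B, C, D} and column 2 has {B, E}, leaving only F.
Row 6, column 4: row 6 has {A, B, C, D, F} and column 4 has {D, F}, leaving only E.
Row 5, column 5 is narrowed to {B, D}.
If it were D, then row 3, column 5 would be left with no valid symbol.
So row 5, column 5 must be B.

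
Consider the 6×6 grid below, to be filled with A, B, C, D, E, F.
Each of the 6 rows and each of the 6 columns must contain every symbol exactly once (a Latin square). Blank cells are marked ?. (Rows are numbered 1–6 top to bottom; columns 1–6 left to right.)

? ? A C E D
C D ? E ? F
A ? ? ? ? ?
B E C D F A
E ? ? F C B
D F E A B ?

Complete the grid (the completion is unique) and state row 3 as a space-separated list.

Row 3, column 4: row 3 has {A} and column 4 has {A, C, D, E, F}, leaving only B.
Row 3, column 2: row 3 has {A, B} and column 2 has {D, E, F}, leaving only C.
Row 3, column 5: row 3 has {A, B, C} and column 5 has {B, C, E, F}, leaving only D.
Row 3, column 3: row 3 has {A, B, C, D} and column 3 has {A, C, E}, leaving only F.
Row 3, column 6: row 3 has {A, B, C, D, F} and column 6 has {A, B, D, F}, leaving only E.
So row 3 reads: A C F B D E.

A C F B D E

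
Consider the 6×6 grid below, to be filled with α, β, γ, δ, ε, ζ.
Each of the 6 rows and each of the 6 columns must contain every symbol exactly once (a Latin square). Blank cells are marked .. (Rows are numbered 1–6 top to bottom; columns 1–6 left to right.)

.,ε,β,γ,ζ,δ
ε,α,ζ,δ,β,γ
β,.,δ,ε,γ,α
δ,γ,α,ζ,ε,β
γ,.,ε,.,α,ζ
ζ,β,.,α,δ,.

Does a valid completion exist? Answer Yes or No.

No row or column among the givens repeats a symbol, and propagating forced cells runs into no contradiction.
One valid completion exists (for instance, α ε β γ ζ δ / ε α ζ δ β γ / β ζ δ ε γ α / δ γ α ζ ε β / γ δ ε β α ζ / ζ β γ α δ ε).

Yes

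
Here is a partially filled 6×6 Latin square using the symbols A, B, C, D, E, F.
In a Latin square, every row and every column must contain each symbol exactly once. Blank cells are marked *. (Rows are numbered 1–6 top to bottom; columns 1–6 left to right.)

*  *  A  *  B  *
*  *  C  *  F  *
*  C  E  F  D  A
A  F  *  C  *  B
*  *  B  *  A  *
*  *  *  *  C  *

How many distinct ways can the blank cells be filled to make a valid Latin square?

Row 1, column 1: eliminating its row and column leaves {C, D, E, F}.
Row 1, column 2: eliminating its row and column leaves {D, E}.
Row 1, column 4: eliminating its row and column leaves {D, E}.
Row 1, column 6: eliminating its row and column leaves {C, D, E, F}.
Row 2, column 1: eliminating its row and column leaves {B, D, E}.
Row 2, column 2: eliminating its row and column leaves {A, B, D, E}.
Row 2, column 4: eliminating its row and column leaves {A, B, D, E}.
Row 2, column 6: eliminating its row and column leaves {D, E}.
Row 3, column 1: eliminating its row and column leaves {B}.
Row 4, column 3: eliminating its row and column leaves {D}.
Row 4, column 5: eliminating its row and column leaves {E}.
Row 5, column 1: eliminating its row and column leaves {C, D, E, F}.
Row 5, column 2: eliminating its row and column leaves {D, E}.
Row 5, column 4: eliminating its row and column leaves {D, E}.
Row 5, column 6: eliminating its row and column leaves {C, D, E, F}.
Row 6, column 1: eliminating its row and column leaves {B, D, E, F}.
Row 6, column 2: eliminating its row and column leaves {A, B, D, E}.
Row 6, column 3: eliminating its row and column leaves {D, F}.
Row 6, column 4: eliminating its row and column leaves {A, B, D, E}.
Row 6, column 6: eliminating its row and column leaves {D, E, F}.
Enumerating the assignments across these blanks that avoid any row or column repeat gives 16 completions.

16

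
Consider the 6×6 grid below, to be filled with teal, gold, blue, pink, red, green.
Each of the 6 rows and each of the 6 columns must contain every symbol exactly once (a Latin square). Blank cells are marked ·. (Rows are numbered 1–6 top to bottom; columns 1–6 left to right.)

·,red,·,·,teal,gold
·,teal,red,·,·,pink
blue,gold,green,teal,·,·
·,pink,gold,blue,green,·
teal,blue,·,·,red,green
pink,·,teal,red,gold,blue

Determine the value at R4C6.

Row 1, column 1: row 1 has {teal, gold, red} and column 1 has {teal, blue, pink}, leaving only green.
Row 1, column 4: row 1 has {teal, gold, red, green} and column 4 has {teal, blue, red}, leaving only pink.
Row 1, column 3: row 1 has {teal, gold, pink, red, green} and column 3 has {teal, gold, red, green}, leaving only blue.
Row 2, column 1: row 2 has {teal, pink, red} and column 1 has {teal, blue, pink, green}, leaving only gold.
Row 2, column 4: row 2 has {teal, gold, pink, red} and column 4 has {teal, blue, pink, red}, leaving only green.
Row 2, column 5: row 2 has {teal, gold, pink, red, green} and column 5 has {teal, gold, red, green}, leaving only blue.
Row 3, column 5: row 3 has {teal, gold, blue, green} and column 5 has {teal, gold, blue, red, green}, leaving only pink.
Row 3, column 6: row 3 has {teal, gold, blue, pink, green} and column 6 has {gold, blue, pink, green}, leaving only red.
Row 4 already has {gold, blue, pink, green} and column 6 already has {gold, blue, pink, red, green}, so row 4, column 6 must be teal.

teal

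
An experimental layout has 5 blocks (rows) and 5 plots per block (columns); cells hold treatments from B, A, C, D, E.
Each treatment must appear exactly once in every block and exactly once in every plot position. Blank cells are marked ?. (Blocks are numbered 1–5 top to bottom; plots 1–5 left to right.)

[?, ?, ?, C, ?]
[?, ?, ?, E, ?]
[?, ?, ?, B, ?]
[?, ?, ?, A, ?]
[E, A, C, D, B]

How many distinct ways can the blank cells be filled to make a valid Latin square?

56

Block 1, plot 1: eliminating its block and plot leaves {B, A, D}.
Block 1, plot 2: eliminating its block and plot leaves {B, D, E}.
Block 1, plot 3: eliminating its block and plot leaves {B, A, D, E}.
Block 1, plot 5: eliminating its block and plot leaves {A, D, E}.
Block 2, plot 1: eliminating its block and plot leaves {B, A, C, D}.
Block 2, plot 2: eliminating its block and plot leaves {B, C, D}.
Block 2, plot 3: eliminating its block and plot leaves {B, A, D}.
Block 2, plot 5: eliminating its block and plot leaves {A, C, D}.
Block 3, plot 1: eliminating its block and plot leaves {A, C, D}.
Block 3, plot 2: eliminating its block and plot leaves {C, D, E}.
Block 3, plot 3: eliminating its block and plot leaves {A, D, E}.
Block 3, plot 5: eliminating its block and plot leaves {A, C, D, E}.
Block 4, plot 1: eliminating its block and plot leaves {B, C, D}.
Block 4, plot 2: eliminating its block and plot leaves {B, C, D, E}.
Block 4, plot 3: eliminating its block and plot leaves {B, D, E}.
Block 4, plot 5: eliminating its block and plot leaves {C, D, E}.
Enumerating the assignments across these blanks that avoid any block or plot repeat gives 56 completions.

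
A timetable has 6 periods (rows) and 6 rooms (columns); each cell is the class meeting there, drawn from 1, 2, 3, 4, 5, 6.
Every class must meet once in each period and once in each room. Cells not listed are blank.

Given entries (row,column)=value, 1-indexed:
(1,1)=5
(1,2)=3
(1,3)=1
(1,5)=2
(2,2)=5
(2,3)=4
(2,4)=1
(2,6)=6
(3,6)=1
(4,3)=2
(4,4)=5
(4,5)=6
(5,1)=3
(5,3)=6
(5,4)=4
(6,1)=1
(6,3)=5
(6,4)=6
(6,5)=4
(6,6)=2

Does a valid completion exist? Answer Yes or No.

Period 1, room 4: period 1 together with room 4 already contain {1, 2, 3, 4, 5, 6} — every symbol — so nothing can go there. The grid has no valid completion.

No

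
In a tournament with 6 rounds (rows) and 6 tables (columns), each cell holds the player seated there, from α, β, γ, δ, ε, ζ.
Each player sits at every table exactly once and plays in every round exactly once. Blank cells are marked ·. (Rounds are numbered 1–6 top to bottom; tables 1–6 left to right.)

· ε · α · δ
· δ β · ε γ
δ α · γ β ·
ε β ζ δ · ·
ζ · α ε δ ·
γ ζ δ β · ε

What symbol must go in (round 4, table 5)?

Round 1, table 1: round 1 has {α, δ, ε} and table 1 has {γ, δ, ε, ζ}, leaving only β.
Round 1, table 3: round 1 has {α, β, δ, ε} and table 3 has {α, β, δ, ζ}, leaving only γ.
Round 1, table 5: round 1 has {α, β, γ, δ, ε} and table 5 has {β, δ, ε}, leaving only ζ.
Round 2, table 1: round 2 has {β, γ, δ, ε} and table 1 has {β, γ, δ, ε, ζ}, leaving only α.
Round 2, table 4: round 2 has {α, β, γ, δ, ε} and table 4 has {α, β, γ, δ, ε}, leaving only ζ.
Round 3, table 3: round 3 has {α, β, γ, δ} and table 3 has {α, β, γ, δ, ζ}, leaving only ε.
Round 3, table 6: round 3 has {α, β, γ, δ, ε} and table 6 has {γ, δ, ε}, leaving only ζ.
Round 4, table 6: round 4 has {β, δ, ε, ζ} and table 6 has {γ, δ, ε, ζ}, leaving only α.
Round 4 already has {α, β, δ, ε, ζ} and table 5 already has {β, δ, ε, ζ}, so round 4, table 5 must be γ.

γ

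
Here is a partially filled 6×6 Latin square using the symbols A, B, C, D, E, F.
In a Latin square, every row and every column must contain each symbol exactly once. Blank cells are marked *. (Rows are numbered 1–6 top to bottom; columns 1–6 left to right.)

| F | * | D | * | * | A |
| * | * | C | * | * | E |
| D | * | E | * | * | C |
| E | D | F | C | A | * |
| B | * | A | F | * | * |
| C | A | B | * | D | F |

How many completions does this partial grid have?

4

Row 1, column 2: eliminating its row and column leaves {B, C, E}.
Row 1, column 4: eliminating its row and column leaves {B, E}.
Row 1, column 5: eliminating its row and column leaves {B, C, E}.
Row 2, column 1: eliminating its row and column leaves {A}.
Row 2, column 2: eliminating its row and column leaves {B, F}.
Row 2, column 4: eliminating its row and column leaves {A, B, D}.
Row 2, column 5: eliminating its row and column leaves {B, F}.
Row 3, column 2: eliminating its row and column leaves {B, F}.
Row 3, column 4: eliminating its row and column leaves {A, B}.
Row 3, column 5: eliminating its row and column leaves {B, F}.
Row 4, column 6: eliminating its row and column leaves {B}.
Row 5, column 2: eliminating its row and column leaves {C, E}.
Row 5, column 5: eliminating its row and column leaves {C, E}.
Row 5, column 6: eliminating its row and column leaves {D}.
Row 6, column 4: eliminating its row and column leaves {E}.
Enumerating the assignments across these blanks that avoid any row or column repeat gives 4 completions.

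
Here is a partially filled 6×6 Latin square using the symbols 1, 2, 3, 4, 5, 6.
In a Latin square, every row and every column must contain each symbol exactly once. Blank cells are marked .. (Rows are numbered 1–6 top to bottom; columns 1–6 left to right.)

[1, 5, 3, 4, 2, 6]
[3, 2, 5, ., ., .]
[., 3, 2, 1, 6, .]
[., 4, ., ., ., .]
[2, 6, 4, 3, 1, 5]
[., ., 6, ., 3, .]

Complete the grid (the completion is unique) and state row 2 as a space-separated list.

Row 2, column 4: row 2 has {2, 3, 5} and column 4 has {1, 3, 4}, leaving only 6.
Row 2, column 5: row 2 has {2, 3, 5, 6} and column 5 has {1, 2, 3, 6}, leaving only 4.
Row 2, column 6: row 2 has {2, 3, 4, 5, 6} and column 6 has {5, 6}, leaving only 1.
So row 2 reads: 3 2 5 6 4 1.

3 2 5 6 4 1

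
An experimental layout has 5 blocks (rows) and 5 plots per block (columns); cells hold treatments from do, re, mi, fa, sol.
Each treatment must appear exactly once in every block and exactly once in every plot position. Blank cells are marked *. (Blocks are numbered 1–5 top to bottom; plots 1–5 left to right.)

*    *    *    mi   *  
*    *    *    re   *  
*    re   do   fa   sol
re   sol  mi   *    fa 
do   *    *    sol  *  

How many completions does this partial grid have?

Block 1, plot 1: eliminating its block and plot leaves {fa, sol}.
Block 1, plot 2: eliminating its block and plot leaves {do, fa}.
Block 1, plot 3: eliminating its block and plot leaves {re, fa, sol}.
Block 1, plot 5: eliminating its block and plot leaves {do, re}.
Block 2, plot 1: eliminating its block and plot leaves {mi, fa, sol}.
Block 2, plot 2: eliminating its block and plot leaves {do, mi, fa}.
Block 2, plot 3: eliminating its block and plot leaves {fa, sol}.
Block 2, plot 5: eliminating its block and plot leaves {do, mi}.
Block 3, plot 1: eliminating its block and plot leaves {mi}.
Block 4, plot 4: eliminating its block and plot leaves {do}.
Block 5, plot 2: eliminating its block and plot leaves {mi, fa}.
Block 5, plot 3: eliminating its block and plot leaves {re, fa}.
Block 5, plot 5: eliminating its block and plot leaves {re, mi}.
Enumerating the assignments across these blanks that avoid any block or plot repeat gives 3 completions.

3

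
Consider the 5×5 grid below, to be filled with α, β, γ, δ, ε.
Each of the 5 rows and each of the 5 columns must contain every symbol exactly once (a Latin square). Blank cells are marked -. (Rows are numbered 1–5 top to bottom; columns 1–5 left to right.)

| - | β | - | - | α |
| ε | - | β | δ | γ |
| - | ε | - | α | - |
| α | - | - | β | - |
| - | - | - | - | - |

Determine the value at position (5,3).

α

Row 2, column 2: row 2 has {β, γ, δ, ε} and column 2 has {β, ε}, leaving only α.
Row 5, column 3 is narrowed to {α, γ, δ, ε}.
If it were γ, then row 4, column 3 would be left with no valid symbol.
If it were δ, then row 4, column 3 would be left with no valid symbol.
If it were ε, then row 3, column 3 would be left with no valid symbol.
So row 5, column 3 must be α.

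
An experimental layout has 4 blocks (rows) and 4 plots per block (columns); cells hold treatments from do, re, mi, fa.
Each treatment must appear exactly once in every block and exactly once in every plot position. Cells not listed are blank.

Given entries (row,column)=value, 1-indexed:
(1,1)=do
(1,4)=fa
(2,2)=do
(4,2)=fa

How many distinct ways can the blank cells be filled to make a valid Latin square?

8

Block 1, plot 2: eliminating its block and plot leaves {re, mi}.
Block 1, plot 3: eliminating its block and plot leaves {re, mi}.
Block 2, plot 1: eliminating its block and plot leaves {re, mi, fa}.
Block 2, plot 3: eliminating its block and plot leaves {re, mi, fa}.
Block 2, plot 4: eliminating its block and plot leaves {re, mi}.
Block 3, plot 1: eliminating its block and plot leaves {re, mi, fa}.
Block 3, plot 2: eliminating its block and plot leaves {re, mi}.
Block 3, plot 3: eliminating its block and plot leaves {do, re, mi, fa}.
Block 3, plot 4: eliminating its block and plot leaves {do, re, mi}.
Block 4, plot 1: eliminating its block and plot leaves {re, mi}.
Block 4, plot 3: eliminating its block and plot leaves {do, re, mi}.
Block 4, plot 4: eliminating its block and plot leaves {do, re, mi}.
Enumerating the assignments across these blanks that avoid any block or plot repeat gives 8 completions.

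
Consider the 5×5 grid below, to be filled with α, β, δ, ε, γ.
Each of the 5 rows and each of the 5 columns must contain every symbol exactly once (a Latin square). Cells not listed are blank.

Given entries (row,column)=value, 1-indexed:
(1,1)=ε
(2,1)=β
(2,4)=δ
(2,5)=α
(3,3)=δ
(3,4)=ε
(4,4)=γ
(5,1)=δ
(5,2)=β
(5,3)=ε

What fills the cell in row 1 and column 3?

Row 2, column 3: row 2 has {α, β, δ} and column 3 has {δ, ε}, leaving only γ.
Row 2, column 2: row 2 has {α, β, δ, γ} and column 2 has {β}, leaving only ε.
Row 4, column 1: row 4 has {γ} and column 1 has {β, δ, ε}, leaving only α.
Row 3, column 1: row 3 has {δ, ε} and column 1 has {α, β, δ, ε}, leaving only γ.
Row 3, column 2: row 3 has {δ, ε, γ} and column 2 has {β, ε}, leaving only α.
Row 3, column 5: row 3 has {α, δ, ε, γ} and column 5 has {α}, leaving only β.
Row 4, column 2: row 4 has {α, γ} and column 2 has {α, β, ε}, leaving only δ.
Row 1, column 2: row 1 has {ε} and column 2 has {α, β, δ, ε}, leaving only γ.
Row 1, column 5: row 1 has {ε, γ} and column 5 has {α, β}, leaving only δ.
Row 4, column 3: row 4 has {α, δ, γ} and column 3 has {δ, ε, γ}, leaving only β.
Row 1 already has {δ, ε, γ} and column 3 already has {β, δ, ε, γ}, so row 1, column 3 must be α.

α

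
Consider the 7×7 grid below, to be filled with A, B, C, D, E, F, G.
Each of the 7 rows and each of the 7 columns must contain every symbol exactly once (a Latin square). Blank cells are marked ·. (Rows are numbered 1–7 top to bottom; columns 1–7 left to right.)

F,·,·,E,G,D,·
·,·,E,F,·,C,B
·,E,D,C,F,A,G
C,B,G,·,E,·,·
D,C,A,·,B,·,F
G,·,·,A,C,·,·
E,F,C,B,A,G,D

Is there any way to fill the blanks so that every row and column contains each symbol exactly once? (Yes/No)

No row or column among the givens repeats a symbol, and propagating forced cells runs into no contradiction.
One valid completion exists (for instance, F A B E G D C / A G E F D C B / B E D C F A G / C B G D E F A / D C A G B E F / G D F A C B E / E F C B A G D).

Yes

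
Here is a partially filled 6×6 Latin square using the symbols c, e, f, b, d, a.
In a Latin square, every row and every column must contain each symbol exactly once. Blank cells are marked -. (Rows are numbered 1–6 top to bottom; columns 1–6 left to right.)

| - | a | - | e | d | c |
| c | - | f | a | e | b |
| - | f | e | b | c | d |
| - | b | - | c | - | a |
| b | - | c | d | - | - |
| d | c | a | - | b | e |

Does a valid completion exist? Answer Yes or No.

Yes

No row or column among the givens repeats a symbol, and propagating forced cells runs into no contradiction.
One valid completion exists (for instance, f a b e d c / c d f a e b / a f e b c d / e b d c f a / b e c d a f / d c a f b e).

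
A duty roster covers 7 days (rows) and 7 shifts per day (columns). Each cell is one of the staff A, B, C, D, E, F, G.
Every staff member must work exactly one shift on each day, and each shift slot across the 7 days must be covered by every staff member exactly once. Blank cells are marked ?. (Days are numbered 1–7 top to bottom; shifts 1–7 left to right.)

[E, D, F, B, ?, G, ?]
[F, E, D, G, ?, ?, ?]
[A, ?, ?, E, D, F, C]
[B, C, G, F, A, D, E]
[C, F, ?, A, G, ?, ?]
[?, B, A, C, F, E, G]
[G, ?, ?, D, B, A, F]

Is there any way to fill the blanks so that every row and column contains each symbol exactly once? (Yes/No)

Day 7, shift 2: day 7 together with shift 2 already contain {A, B, C, D, E, F, G} — every symbol — so nothing can go there. The grid has no valid completion.

No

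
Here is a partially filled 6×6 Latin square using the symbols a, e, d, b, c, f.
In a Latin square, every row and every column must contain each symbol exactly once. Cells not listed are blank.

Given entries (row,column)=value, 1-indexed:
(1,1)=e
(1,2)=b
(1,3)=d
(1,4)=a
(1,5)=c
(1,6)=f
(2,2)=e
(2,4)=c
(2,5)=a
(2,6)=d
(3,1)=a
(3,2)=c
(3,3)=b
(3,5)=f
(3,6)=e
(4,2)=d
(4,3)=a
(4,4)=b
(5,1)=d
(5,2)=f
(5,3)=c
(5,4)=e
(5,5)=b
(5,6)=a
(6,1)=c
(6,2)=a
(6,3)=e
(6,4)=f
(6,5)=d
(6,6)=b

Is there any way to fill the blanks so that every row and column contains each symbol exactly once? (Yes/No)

No row or column among the givens repeats a symbol, and propagating forced cells runs into no contradiction.
One valid completion exists (for instance, e b d a c f / b e f c a d / a c b d f e / f d a b e c / d f c e b a / c a e f d b).

Yes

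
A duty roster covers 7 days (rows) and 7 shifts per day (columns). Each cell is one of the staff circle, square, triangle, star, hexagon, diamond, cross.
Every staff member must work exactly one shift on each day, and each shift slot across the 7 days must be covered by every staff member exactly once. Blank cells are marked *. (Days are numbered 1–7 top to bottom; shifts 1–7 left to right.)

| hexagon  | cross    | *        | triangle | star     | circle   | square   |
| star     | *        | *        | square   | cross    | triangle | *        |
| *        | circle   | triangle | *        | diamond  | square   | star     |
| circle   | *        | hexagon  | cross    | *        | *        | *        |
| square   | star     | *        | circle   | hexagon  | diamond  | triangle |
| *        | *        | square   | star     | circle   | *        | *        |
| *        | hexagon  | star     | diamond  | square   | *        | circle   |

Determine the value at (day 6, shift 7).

Day 1, shift 3: day 1 has {circle, square, triangle, star, hexagon, cross} and shift 3 has {square, triangle, star, hexagon}, leaving only diamond.
Day 2, shift 2: day 2 has {square, triangle, star, cross} and shift 2 has {circle, star, hexagon, cross}, leaving only diamond.
Day 2, shift 3: day 2 has {square, triangle, star, diamond, cross} and shift 3 has {square, triangle, star, hexagon, diamond}, leaving only circle.
Day 2, shift 7: day 2 has {circle, square, triangle, star, diamond, cross} and shift 7 has {circle, square, triangle, star}, leaving only hexagon.
Day 3, shift 1: day 3 has {circle, square, triangle, star, diamond} and shift 1 has {circle, square, star, hexagon}, leaving only cross.
Day 3, shift 4: day 3 has {circle, square, triangle, star, diamond, cross} and shift 4 has {circle, square, triangle, star, diamond, cross}, leaving only hexagon.
Day 4, shift 5: day 4 has {circle, hexagon, cross} and shift 5 has {circle, square, star, hexagon, diamond, cross}, leaving only triangle.
Day 4, shift 2: day 4 has {circle, triangle, hexagon, cross} and shift 2 has {circle, star, hexagon, diamond, cross}, leaving only square.
Day 4, shift 6: day 4 has {circle, square, triangle, hexagon, cross} and shift 6 has {circle, square, triangle, diamond}, leaving only star.
Day 4, shift 7: day 4 has {circle, square, triangle, star, hexagon, cross} and shift 7 has {circle, square, triangle, star, hexagon}, leaving only diamond.
Day 6 already has {circle, square, star} and shift 7 already has {circle, square, triangle, star, hexagon, diamond}, so day 6, shift 7 must be cross.

cross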